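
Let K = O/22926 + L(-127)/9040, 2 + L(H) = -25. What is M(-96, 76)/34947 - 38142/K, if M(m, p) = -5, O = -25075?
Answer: 138127478183213975/3971674164447 ≈ 34778.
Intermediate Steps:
L(H) = -27 (L(H) = -2 - 25 = -27)
K = -113648501/103625520 (K = -25075/22926 - 27/9040 = -113648501/103625520 ≈ -1.0967)
M(-96, 76)/34947 - 38142/K = -5/34947 - 38142/(-113648501/103625520) = -5*1/34947 - 38142*(-103625520/113648501) = -5/34947 + 3952484583840/113648501 = 138127478183213975/3971674164447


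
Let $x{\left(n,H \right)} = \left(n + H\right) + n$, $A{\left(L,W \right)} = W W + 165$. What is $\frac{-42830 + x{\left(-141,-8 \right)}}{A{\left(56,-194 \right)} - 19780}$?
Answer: $- \frac{43120}{18021} \approx -2.3928$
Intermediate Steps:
$A{\left(L,W \right)} = 165 + W^{2}$ ($A{\left(L,W \right)} = W^{2} + 165 = 165 + W^{2}$)
$x{\left(n,H \right)} = H + 2 n$ ($x{\left(n,H \right)} = \left(H + n\right) + n = H + 2 n$)
$\frac{-42830 + x{\left(-141,-8 \right)}}{A{\left(56,-194 \right)} - 19780} = \frac{-42830 + \left(-8 + 2 \left(-141\right)\right)}{\left(165 + \left(-194\right)^{2}\right) - 19780} = \frac{-42830 - 290}{\left(165 + 37636\right) - 19780} = \frac{-42830 - 290}{37801 - 19780} = - \frac{43120}{18021}$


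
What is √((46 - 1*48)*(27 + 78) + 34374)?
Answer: 6*√949 ≈ 184.83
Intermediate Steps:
√((46 - 1*48)*(27 + 78) + 34374) = √((46 - 48)*105 + 34374) = √(-2*105 + 34374) = √(-210 + 34374) = √34164 = 6*√949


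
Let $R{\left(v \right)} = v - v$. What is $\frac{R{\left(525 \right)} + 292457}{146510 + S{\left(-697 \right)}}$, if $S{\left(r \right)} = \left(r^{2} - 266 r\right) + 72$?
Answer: $\frac{292457}{817793} \approx 0.35762$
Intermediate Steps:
$R{\left(v \right)} = 0$
$S{\left(r \right)} = 72 + r^{2} - 266 r$
$\frac{R{\left(525 \right)} + 292457}{146510 + S{\left(-697 \right)}} = \frac{0 + 292457}{146510 + \left(72 + \left(-697\right)^{2} - -185402\right)} = \frac{292457}{146510 + \left(72 + 485809 + 185402\right)} = \frac{292457}{146510 + 671283} = \frac{292457}{817793}$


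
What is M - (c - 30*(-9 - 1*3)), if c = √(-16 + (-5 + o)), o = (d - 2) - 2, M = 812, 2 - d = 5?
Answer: 452 - 2*I*√7 ≈ 452.0 - 5.2915*I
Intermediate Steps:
d = -3 (d = 2 - 1*5 = 2 - 5 = -3)
o = -7 (o = (-3 - 2) - 2 = -5 - 2 = -7)
c = 2*I*√7 (c = √(-16 + (-5 - 7)) = √(-16 - 12) = √(-28) = 2*I*√7 ≈ 5.2915*I)
M - (c - 30*(-9 - 1*3)) = 812 - (2*I*√7 - 30*(-9 - 1*3)) = 812 - (2*I*√7 - 30*(-9 - 3)) = 812 - (2*I*√7 - 30*(-12)) = 812 - (2*I*√7 + 360) = 812 - (360 + 2*I*√7) = 812 + (-360 - 2*I*√7) = 452 - 2*I*√7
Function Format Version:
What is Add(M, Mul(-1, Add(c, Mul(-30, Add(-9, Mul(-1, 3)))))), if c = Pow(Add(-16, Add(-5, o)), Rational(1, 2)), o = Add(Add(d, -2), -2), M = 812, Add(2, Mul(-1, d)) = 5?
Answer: Add(452, Mul(-2, I, Pow(7, Rational(1, 2)))) ≈ Add(452.00, Mul(-5.2915, I))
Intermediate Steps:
d = -3 (d = Add(2, Mul(-1, 5)) = Add(2, -5) = -3)
o = -7 (o = Add(Add(-3, -2), -2) = Add(-5, -2) = -7)
c = Mul(2, I, Pow(7, Rational(1, 2))) (c = Pow(Add(-16, Add(-5, -7)), Rational(1, 2)) = Pow(Add(-16, -12), Rational(1, 2)) = Pow(-28, Rational(1, 2)) = Mul(2, I, Pow(7, Rational(1, 2))) ≈ Mul(5.2915, I))
Add(M, Mul(-1, Add(c, Mul(-30, Add(-9, Mul(-1, 3)))))) = Add(812, Mul(-1, Add(Mul(2, I, Pow(7, Rational(1, 2))), Mul(-30, Add(-9, Mul(-1, 3)))))) = Add(812, Mul(-1, Add(Mul(2, I, Pow(7, Rational(1, 2))), Mul(-30, Add(-9, -3))))) = Add(812, Mul(-1, Add(Mul(2, I, Pow(7, Rational(1, 2))), Mul(-30, -12)))) = Add(812, Mul(-1, Add(Mul(2, I, Pow(7, Rational(1, 2))), 360))) = Add(812, Mul(-1, Add(360, Mul(2, I, Pow(7, Rational(1, 2)))))) = Add(812, Add(-360, Mul(-2, I, Pow(7, Rational(1, 2))))) = Add(452, Mul(-2, I, Pow(7, Rational(1, 2))))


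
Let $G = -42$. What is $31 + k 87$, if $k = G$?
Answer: $-3623$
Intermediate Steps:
$k = -42$
$31 + k 87 = 31 - 3654 = -3623$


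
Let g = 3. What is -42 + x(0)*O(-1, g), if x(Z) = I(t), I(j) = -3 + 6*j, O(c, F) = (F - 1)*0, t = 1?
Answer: -42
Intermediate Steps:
O(c, F) = 0 (O(c, F) = (-1 + F)*0 = 0)
x(Z) = 3 (x(Z) = -3 + 6*1 = -3 + 6 = 3)
-42 + x(0)*O(-1, g) = -42 + 3*0 = -42 + 0 = -42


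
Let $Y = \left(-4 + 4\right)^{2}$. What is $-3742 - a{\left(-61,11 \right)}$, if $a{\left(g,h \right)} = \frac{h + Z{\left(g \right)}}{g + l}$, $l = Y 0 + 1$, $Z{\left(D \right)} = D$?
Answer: $- \frac{22457}{6} \approx -3742.8$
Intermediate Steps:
$Y = 0$ ($Y = 0^{2} = 0$)
$l = 1$ ($l = 0 \cdot 0 + 1 = 0 + 1 = 1$)
$a{\left(g,h \right)} = \frac{g + h}{1 + g}$ ($a{\left(g,h \right)} = \frac{h + g}{g + 1} = \frac{g + h}{1 + g}$)
$-3742 - a{\left(-61,11 \right)} = -3742 - \frac{-61 + 11}{1 - 61} = -3742 - \frac{1}{-60} \left(-50\right) = -3742 - \left(- \frac{1}{60}\right) \left(-50\right) = -3742 - \frac{5}{6} = - \frac{22457}{6}$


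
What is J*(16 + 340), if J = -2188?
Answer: -778928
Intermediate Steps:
J*(16 + 340) = -2188*(16 + 340) = -2188*356 = -778928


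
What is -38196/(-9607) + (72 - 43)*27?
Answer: 7560477/9607 ≈ 786.98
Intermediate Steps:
-38196/(-9607) + (72 - 43)*27 = -38196*(-1/9607) + 29*27 = 38196/9607 + 783 = 7560477/9607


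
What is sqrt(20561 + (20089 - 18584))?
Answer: sqrt(22066) ≈ 148.55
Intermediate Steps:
sqrt(20561 + (20089 - 18584)) = sqrt(20561 + 1505) = sqrt(22066)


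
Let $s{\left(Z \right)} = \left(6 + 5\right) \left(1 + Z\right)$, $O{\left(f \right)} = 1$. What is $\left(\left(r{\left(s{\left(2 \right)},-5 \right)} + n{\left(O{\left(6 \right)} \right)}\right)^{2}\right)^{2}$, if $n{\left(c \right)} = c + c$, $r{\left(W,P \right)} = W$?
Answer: $1500625$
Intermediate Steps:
$s{\left(Z \right)} = 11 + 11 Z$ ($s{\left(Z \right)} = 11 \left(1 + Z\right) = 11 + 11 Z$)
$n{\left(c \right)} = 2 c$
$\left(\left(r{\left(s{\left(2 \right)},-5 \right)} + n{\left(O{\left(6 \right)} \right)}\right)^{2}\right)^{2} = \left(\left(\left(11 + 11 \cdot 2\right) + 2 \cdot 1\right)^{2}\right)^{2} = \left(\left(\left(11 + 22\right) + 2\right)^{2}\right)^{2} = \left(\left(33 + 2\right)^{2}\right)^{2} = \left(35^{2}\right)^{2} = 1225^{2} = 1500625$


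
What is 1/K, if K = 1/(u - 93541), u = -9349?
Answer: -102890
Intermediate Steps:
K = -1/102890 (K = 1/(-9349 - 93541) = 1/(-102890) = -1/102890 ≈ -9.7191e-6)
1/K = 1/(-1/102890) = -102890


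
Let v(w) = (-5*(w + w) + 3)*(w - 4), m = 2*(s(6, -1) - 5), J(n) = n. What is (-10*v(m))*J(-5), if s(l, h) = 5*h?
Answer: -243600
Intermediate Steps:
m = -20 (m = 2*(5*(-1) - 5) = 2*(-5 - 5) = 2*(-10) = -20)
v(w) = (-4 + w)*(3 - 10*w) (v(w) = (-10*w + 3)*(-4 + w) = (3 - 10*w)*(-4 + w) = (-4 + w)*(3 - 10*w))
(-10*v(m))*J(-5) = -10*(-12 - 10*(-20)² + 43*(-20))*(-5) = -10*(-12 - 10*400 - 860)*(-5) = -10*(-12 - 4000 - 860)*(-5) = -10*(-4872)*(-5) = 48720*(-5) = -243600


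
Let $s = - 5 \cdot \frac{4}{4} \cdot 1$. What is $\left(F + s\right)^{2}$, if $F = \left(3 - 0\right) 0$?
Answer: $25$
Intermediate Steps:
$F = 0$ ($F = \left(3 + 0\right) 0 = 3 \cdot 0 = 0$)
$s = -5$ ($s = - 5 \cdot 4 \cdot \frac{1}{4} \cdot 1 = \left(-5\right) 1 \cdot 1 = \left(-5\right) 1 = -5$)
$\left(F + s\right)^{2} = \left(0 - 5\right)^{2} = \left(-5\right)^{2} = 25$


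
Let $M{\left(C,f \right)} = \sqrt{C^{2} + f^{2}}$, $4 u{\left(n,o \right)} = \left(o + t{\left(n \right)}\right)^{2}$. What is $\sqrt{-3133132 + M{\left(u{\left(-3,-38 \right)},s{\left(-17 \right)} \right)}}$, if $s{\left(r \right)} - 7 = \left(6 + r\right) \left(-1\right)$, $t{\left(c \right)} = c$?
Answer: $\frac{\sqrt{-12532528 + \sqrt{2830945}}}{2} \approx 1769.9 i$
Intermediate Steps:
$s{\left(r \right)} = 1 - r$ ($s{\left(r \right)} = 7 + \left(6 + r\right) \left(-1\right) = 7 - \left(6 + r\right) = 1 - r$)
$u{\left(n,o \right)} = \frac{\left(n + o\right)^{2}}{4}$ ($u{\left(n,o \right)} = \frac{\left(o + n\right)^{2}}{4} = \frac{\left(n + o\right)^{2}}{4}$)
$\sqrt{-3133132 + M{\left(u{\left(-3,-38 \right)},s{\left(-17 \right)} \right)}} = \sqrt{-3133132 + \sqrt{\left(\frac{\left(-3 - 38\right)^{2}}{4}\right)^{2} + \left(1 - -17\right)^{2}}} = \sqrt{-3133132 + \sqrt{\left(\frac{\left(-41\right)^{2}}{4}\right)^{2} + \left(1 + 17\right)^{2}}} = \sqrt{-3133132 + \sqrt{\left(\frac{1}{4} \cdot 1681\right)^{2} + 18^{2}}} = \sqrt{-3133132 + \sqrt{\left(\frac{1681}{4}\right)^{2} + 324}} = \sqrt{-3133132 + \sqrt{\frac{2825761}{16} + 324}} = \sqrt{-3133132 + \sqrt{\frac{2830945}{16}}} = \sqrt{-3133132 + \frac{\sqrt{2830945}}{4}}$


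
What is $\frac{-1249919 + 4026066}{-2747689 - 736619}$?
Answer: $- \frac{2776147}{3484308} \approx -0.79676$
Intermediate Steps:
$\frac{-1249919 + 4026066}{-2747689 - 736619} = \frac{2776147}{-3484308} = 2776147 \left(- \frac{1}{3484308}\right) = - \frac{2776147}{3484308}$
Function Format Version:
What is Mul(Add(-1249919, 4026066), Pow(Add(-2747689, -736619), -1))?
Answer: Rational(-2776147, 3484308) ≈ -0.79676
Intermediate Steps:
Mul(Add(-1249919, 4026066), Pow(Add(-2747689, -736619), -1)) = Mul(2776147, Pow(-3484308, -1)) = Mul(2776147, Rational(-1, 3484308)) = Rational(-2776147, 3484308)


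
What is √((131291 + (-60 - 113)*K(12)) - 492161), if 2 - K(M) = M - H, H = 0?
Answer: 2*I*√89785 ≈ 599.28*I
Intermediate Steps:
K(M) = 2 - M (K(M) = 2 - (M - 1*0) = 2 - (M + 0) = 2 - M)
√((131291 + (-60 - 113)*K(12)) - 492161) = √((131291 + (-60 - 113)*(2 - 1*12)) - 492161) = √((131291 - 173*(2 - 12)) - 492161) = √((131291 - 173*(-10)) - 492161) = √((131291 + 1730) - 492161) = √(133021 - 492161) = √(-359140) = 2*I*√89785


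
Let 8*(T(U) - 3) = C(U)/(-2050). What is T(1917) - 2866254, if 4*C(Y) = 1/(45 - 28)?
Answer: -3196443115201/1115200 ≈ -2.8663e+6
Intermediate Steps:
C(Y) = 1/68 (C(Y) = 1/(4*(45 - 28)) = (1/4)/17 = (1/4)*(1/17) = 1/68)
T(U) = 3345599/1115200 (T(U) = 3 + ((1/68)/(-2050))/8 = 3 + ((1/68)*(-1/2050))/8 = 3 + (1/8)*(-1/139400) = 3 - 1/1115200 = 3345599/1115200)
T(1917) - 2866254 = 3345599/1115200 - 2866254 = -3196443115201/1115200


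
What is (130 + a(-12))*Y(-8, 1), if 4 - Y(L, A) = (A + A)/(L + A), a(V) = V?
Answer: 3540/7 ≈ 505.71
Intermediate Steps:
Y(L, A) = 4 - 2*A/(A + L) (Y(L, A) = 4 - (A + A)/(L + A) = 4 - 2*A/(A + L))
(130 + a(-12))*Y(-8, 1) = (130 - 12)*(2*(1 + 2*(-8))/(1 - 8)) = 118*(2*(1 - 16)/(-7)) = 118*(2*(-⅐)*(-15)) = 118*(30/7) = 3540/7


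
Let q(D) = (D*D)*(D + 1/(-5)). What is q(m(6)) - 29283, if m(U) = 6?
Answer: -145371/5 ≈ -29074.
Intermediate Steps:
q(D) = D**2*(-1/5 + D) (q(D) = D**2*(D - 1/5) = D**2*(-1/5 + D))
q(m(6)) - 29283 = 6**2*(-1/5 + 6) - 29283 = 36*(29/5) - 29283 = 1044/5 - 29283 = -145371/5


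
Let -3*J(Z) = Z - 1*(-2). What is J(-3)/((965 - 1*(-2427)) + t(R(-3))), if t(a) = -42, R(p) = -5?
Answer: 1/10050 ≈ 9.9503e-5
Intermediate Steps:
J(Z) = -2/3 - Z/3 (J(Z) = -(Z - 1*(-2))/3 = -(Z + 2)/3 = -(2 + Z)/3 = -2/3 - Z/3)
J(-3)/((965 - 1*(-2427)) + t(R(-3))) = (-2/3 - 1/3*(-3))/((965 - 1*(-2427)) - 42) = (-2/3 + 1)/((965 + 2427) - 42) = (1/3)/(3392 - 42) = (1/3)/3350 = (1/3350)*(1/3) = 1/10050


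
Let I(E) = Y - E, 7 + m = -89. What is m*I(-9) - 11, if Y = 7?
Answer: -1547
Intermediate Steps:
m = -96 (m = -7 - 89 = -96)
I(E) = 7 - E
m*I(-9) - 11 = -96*(7 - 1*(-9)) - 11 = -96*(7 + 9) - 11 = -96*16 - 11 = -1536 - 11 = -1547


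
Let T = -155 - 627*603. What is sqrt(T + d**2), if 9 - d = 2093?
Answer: 2*sqrt(991205) ≈ 1991.2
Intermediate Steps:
d = -2084 (d = 9 - 1*2093 = 9 - 2093 = -2084)
T = -378236 (T = -155 - 378081 = -378236)
sqrt(T + d**2) = sqrt(-378236 + (-2084)**2) = sqrt(-378236 + 4343056) = sqrt(3964820) = 2*sqrt(991205)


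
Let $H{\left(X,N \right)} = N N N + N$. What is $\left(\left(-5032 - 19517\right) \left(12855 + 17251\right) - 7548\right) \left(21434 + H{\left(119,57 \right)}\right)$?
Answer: $-152755957395528$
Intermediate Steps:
$H{\left(X,N \right)} = N + N^{3}$ ($H{\left(X,N \right)} = N^{2} N + N = N^{3} + N = N + N^{3}$)
$\left(\left(-5032 - 19517\right) \left(12855 + 17251\right) - 7548\right) \left(21434 + H{\left(119,57 \right)}\right) = \left(\left(-5032 - 19517\right) \left(12855 + 17251\right) - 7548\right) \left(21434 + \left(57 + 57^{3}\right)\right) = \left(\left(-24549\right) 30106 - 7548\right) \left(21434 + \left(57 + 185193\right)\right) = \left(-739072194 - 7548\right) \left(21434 + 185250\right) = \left(-739079742\right) 206684 = -152755957395528$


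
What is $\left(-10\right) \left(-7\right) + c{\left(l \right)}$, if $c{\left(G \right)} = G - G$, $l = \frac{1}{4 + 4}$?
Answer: $70$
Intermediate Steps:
$l = \frac{1}{8} \approx 0.125$
$c{\left(G \right)} = 0$
$\left(-10\right) \left(-7\right) + c{\left(l \right)} = \left(-10\right) \left(-7\right) + 0 = 70 + 0 = 70$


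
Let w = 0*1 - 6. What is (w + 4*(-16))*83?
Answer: -5810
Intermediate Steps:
w = -6 (w = 0 - 6 = -6)
(w + 4*(-16))*83 = (-6 + 4*(-16))*83 = (-6 - 64)*83 = -70*83 = -5810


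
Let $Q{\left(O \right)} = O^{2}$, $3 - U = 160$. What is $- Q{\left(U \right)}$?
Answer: $-24649$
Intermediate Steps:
$U = -157$ ($U = 3 - 160 = -157$)
$- Q{\left(U \right)} = - \left(-157\right)^{2} = \left(-1\right) 24649 = -24649$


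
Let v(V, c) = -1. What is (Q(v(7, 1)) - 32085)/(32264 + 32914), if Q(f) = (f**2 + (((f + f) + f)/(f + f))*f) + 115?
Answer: -63941/130356 ≈ -0.49051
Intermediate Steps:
Q(f) = 115 + f**2 + 3*f/2 (Q(f) = (f**2 + ((2*f + f)/((2*f)))*f) + 115 = (f**2 + ((3*f)*(1/(2*f)))*f) + 115 = (f**2 + 3*f/2) + 115 = 115 + f**2 + 3*f/2)
(Q(v(7, 1)) - 32085)/(32264 + 32914) = ((115 + (-1)**2 + (3/2)*(-1)) - 32085)/(32264 + 32914) = ((115 + 1 - 3/2) - 32085)/65178 = (229/2 - 32085)*(1/65178) = -63941/2*1/65178 = -63941/130356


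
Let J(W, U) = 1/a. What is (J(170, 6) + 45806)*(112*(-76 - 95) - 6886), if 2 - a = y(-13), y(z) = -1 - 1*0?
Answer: -3578115922/3 ≈ -1.1927e+9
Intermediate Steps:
y(z) = -1 (y(z) = -1 + 0 = -1)
a = 3 (a = 2 - 1*(-1) = 2 + 1 = 3)
J(W, U) = 1/3
(J(170, 6) + 45806)*(112*(-76 - 95) - 6886) = (1/3 + 45806)*(112*(-76 - 95) - 6886) = 137419*(112*(-171) - 6886)/3 = 137419*(-19152 - 6886)/3 = (137419/3)*(-26038) = -3578115922/3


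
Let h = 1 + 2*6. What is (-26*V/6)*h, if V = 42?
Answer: -2366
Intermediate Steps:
h = 13 (h = 1 + 12 = 13)
(-26*V/6)*h = -1092/6*13 = -26*7*13 = -182*13 = -2366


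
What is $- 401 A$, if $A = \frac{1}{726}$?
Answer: $- \frac{401}{726} \approx -0.55234$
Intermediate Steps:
$A = \frac{1}{726} \approx 0.0013774$
$- 401 A = \left(-401\right) \frac{1}{726} = - \frac{401}{726}$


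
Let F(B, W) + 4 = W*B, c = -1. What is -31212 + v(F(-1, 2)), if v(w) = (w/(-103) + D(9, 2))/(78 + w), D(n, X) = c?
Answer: -231468289/7416 ≈ -31212.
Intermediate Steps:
D(n, X) = -1
F(B, W) = -4 + B*W (F(B, W) = -4 + W*B = -4 + B*W)
v(w) = (-1 - w/103)/(78 + w) (v(w) = (w/(-103) - 1)/(78 + w) = (w*(-1/103) - 1)/(78 + w) = (-w/103 - 1)/(78 + w) = (-1 - w/103)/(78 + w))
-31212 + v(F(-1, 2)) = -31212 + (-103 - (-4 - 1*2))/(103*(78 + (-4 - 1*2))) = -31212 + (-103 - (-4 - 2))/(103*(78 + (-4 - 2))) = -31212 + (-103 - 1*(-6))/(103*(78 - 6)) = -31212 + (1/103)*(-103 + 6)/72 = -31212 + (1/103)*(1/72)*(-97) = -31212 - 97/7416 = -231468289/7416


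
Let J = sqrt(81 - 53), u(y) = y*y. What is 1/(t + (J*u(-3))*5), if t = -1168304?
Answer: -292076/341233544929 - 45*sqrt(7)/682467089858 ≈ -8.5612e-7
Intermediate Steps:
u(y) = y**2
J = 2*sqrt(7) (J = sqrt(28) = 2*sqrt(7) ≈ 5.2915)
1/(t + (J*u(-3))*5) = 1/(-1168304 + ((2*sqrt(7))*(-3)**2)*5) = 1/(-1168304 + ((2*sqrt(7))*9)*5) = 1/(-1168304 + (18*sqrt(7))*5) = 1/(-1168304 + 90*sqrt(7))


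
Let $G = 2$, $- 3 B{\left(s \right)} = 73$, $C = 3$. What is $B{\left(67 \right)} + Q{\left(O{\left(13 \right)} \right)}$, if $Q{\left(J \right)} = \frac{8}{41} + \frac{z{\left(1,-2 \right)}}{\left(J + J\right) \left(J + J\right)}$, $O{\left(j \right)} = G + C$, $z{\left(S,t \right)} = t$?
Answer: $- \frac{148573}{6150} \approx -24.158$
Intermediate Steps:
$B{\left(s \right)} = - \frac{73}{3}$ ($B{\left(s \right)} = \left(- \frac{1}{3}\right) 73 = - \frac{73}{3}$)
$O{\left(j \right)} = 5$ ($O{\left(j \right)} = 2 + 3 = 5$)
$Q{\left(J \right)} = \frac{8}{41} - \frac{1}{2 J^{2}}$ ($Q{\left(J \right)} = \frac{8}{41} - \frac{2}{\left(J + J\right) \left(J + J\right)} = 8 \cdot \frac{1}{41} - \frac{2}{2 J 2 J} = \frac{8}{41} - \frac{2}{4 J^{2}} = \frac{8}{41} - 2 \frac{1}{4 J^{2}} = \frac{8}{41} - \frac{1}{2 J^{2}}$)
$B{\left(67 \right)} + Q{\left(O{\left(13 \right)} \right)} = - \frac{73}{3} + \left(\frac{8}{41} - \frac{1}{2 \cdot 25}\right) = - \frac{73}{3} + \left(\frac{8}{41} - \frac{1}{50}\right) = - \frac{73}{3} + \frac{359}{2050} = - \frac{148573}{6150}$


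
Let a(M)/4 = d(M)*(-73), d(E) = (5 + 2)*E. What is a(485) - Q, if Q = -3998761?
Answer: 3007421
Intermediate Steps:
d(E) = 7*E
a(M) = -2044*M (a(M) = 4*((7*M)*(-73)) = 4*(-511*M) = -2044*M)
a(485) - Q = -2044*485 - 1*(-3998761) = -991340 + 3998761 = 3007421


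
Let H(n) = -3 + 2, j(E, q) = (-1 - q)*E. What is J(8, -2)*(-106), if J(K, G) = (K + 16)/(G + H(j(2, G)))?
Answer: 848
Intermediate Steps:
j(E, q) = E*(-1 - q)
H(n) = -1
J(K, G) = (16 + K)/(-1 + G) (J(K, G) = (K + 16)/(G - 1) = (16 + K)/(-1 + G))
J(8, -2)*(-106) = ((16 + 8)/(-1 - 2))*(-106) = (24/(-3))*(-106) = -⅓*24*(-106) = -8*(-106) = 848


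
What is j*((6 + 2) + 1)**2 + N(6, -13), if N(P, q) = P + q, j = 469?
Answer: 37982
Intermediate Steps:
j*((6 + 2) + 1)**2 + N(6, -13) = 469*((6 + 2) + 1)**2 + (6 - 13) = 469*(8 + 1)**2 - 7 = 469*9**2 - 7 = 469*81 - 7 = 37989 - 7 = 37982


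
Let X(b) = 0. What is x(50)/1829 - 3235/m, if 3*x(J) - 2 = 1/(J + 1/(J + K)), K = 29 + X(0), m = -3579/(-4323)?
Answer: -101060214287662/25863210441 ≈ -3907.5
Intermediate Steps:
m = 1193/1441 (m = -3579*(-1/4323) = 1193/1441 ≈ 0.82790)
K = 29 (K = 29 + 0 = 29)
x(J) = ⅔ + 1/(3*(J + 1/(29 + J))) (x(J) = ⅔ + 1/(3*(J + 1/(J + 29))) = ⅔ + 1/(3*(J + 1/(29 + J))))
x(50)/1829 - 3235/m = ((31 + 2*50² + 59*50)/(3*(1 + 50² + 29*50)))/1829 - 3235/1193/1441 = ((31 + 2*2500 + 2950)/(3*(1 + 2500 + 1450)))*(1/1829) - 3235*1441/1193 = ((⅓)*(31 + 5000 + 2950)/3951)*(1/1829) - 4661635/1193 = ((⅓)*(1/3951)*7981)*(1/1829) - 4661635/1193 = (7981/11853)*(1/1829) - 4661635/1193 = 7981/21679137 - 4661635/1193 = -101060214287662/25863210441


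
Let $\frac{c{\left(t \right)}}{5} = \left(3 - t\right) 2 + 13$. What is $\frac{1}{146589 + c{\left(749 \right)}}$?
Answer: $\frac{1}{139194} \approx 7.1842 \cdot 10^{-6}$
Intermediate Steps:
$c{\left(t \right)} = 95 - 10 t$ ($c{\left(t \right)} = 5 \left(\left(3 - t\right) 2 + 13\right) = 5 \left(\left(6 - 2 t\right) + 13\right) = 5 \left(19 - 2 t\right) = 95 - 10 t$)
$\frac{1}{146589 + c{\left(749 \right)}} = \frac{1}{146589 + \left(95 - 7490\right)} = \frac{1}{146589 - 7395} = \frac{1}{139194}$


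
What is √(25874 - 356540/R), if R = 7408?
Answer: √22145064519/926 ≈ 160.70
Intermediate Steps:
√(25874 - 356540/R) = √(25874 - 356540/7408) = √(25874 - 356540*1/7408) = √(25874 - 89135/1852) = √(47829513/1852) = √22145064519/926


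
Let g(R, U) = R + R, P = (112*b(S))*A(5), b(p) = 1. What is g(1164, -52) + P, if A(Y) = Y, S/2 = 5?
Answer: 2888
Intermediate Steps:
S = 10 (S = 2*5 = 10)
P = 560 (P = (112*1)*5 = 112*5 = 560)
g(R, U) = 2*R
g(1164, -52) + P = 2*1164 + 560 = 2328 + 560 = 2888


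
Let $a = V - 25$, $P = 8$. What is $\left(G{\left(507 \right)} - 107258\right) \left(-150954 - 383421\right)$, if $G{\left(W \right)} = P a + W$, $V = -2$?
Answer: $57160490625$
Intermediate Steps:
$a = -27$ ($a = -2 - 25 = -27$)
$G{\left(W \right)} = -216 + W$ ($G{\left(W \right)} = 8 \left(-27\right) + W = -216 + W$)
$\left(G{\left(507 \right)} - 107258\right) \left(-150954 - 383421\right) = \left(\left(-216 + 507\right) - 107258\right) \left(-150954 - 383421\right) = \left(291 - 107258\right) \left(-534375\right) = \left(-106967\right) \left(-534375\right) = 57160490625$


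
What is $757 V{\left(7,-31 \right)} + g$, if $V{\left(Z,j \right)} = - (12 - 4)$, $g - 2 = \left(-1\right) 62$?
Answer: $-6116$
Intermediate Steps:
$g = -60$ ($g = 2 - 62 = -60$)
$V{\left(Z,j \right)} = -8$ ($V{\left(Z,j \right)} = \left(-1\right) 8 = -8$)
$757 V{\left(7,-31 \right)} + g = 757 \left(-8\right) - 60 = -6056 - 60 = -6116$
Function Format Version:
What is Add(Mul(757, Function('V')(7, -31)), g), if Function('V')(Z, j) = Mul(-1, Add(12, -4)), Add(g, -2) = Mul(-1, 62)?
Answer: -6116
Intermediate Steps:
g = -60 (g = Add(2, Mul(-1, 62)) = Add(2, -62) = -60)
Function('V')(Z, j) = -8 (Function('V')(Z, j) = Mul(-1, 8) = -8)
Add(Mul(757, Function('V')(7, -31)), g) = Add(Mul(757, -8), -60) = Add(-6056, -60) = -6116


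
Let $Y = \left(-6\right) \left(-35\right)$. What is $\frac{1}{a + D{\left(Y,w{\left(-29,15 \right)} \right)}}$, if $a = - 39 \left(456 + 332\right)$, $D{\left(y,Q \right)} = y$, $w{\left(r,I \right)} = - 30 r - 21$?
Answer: $- \frac{1}{30522} \approx -3.2763 \cdot 10^{-5}$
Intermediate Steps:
$w{\left(r,I \right)} = -21 - 30 r$
$Y = 210$
$a = -30732$ ($a = \left(-39\right) 788 = -30732$)
$\frac{1}{a + D{\left(Y,w{\left(-29,15 \right)} \right)}} = \frac{1}{-30732 + 210} = \frac{1}{-30522} = - \frac{1}{30522}$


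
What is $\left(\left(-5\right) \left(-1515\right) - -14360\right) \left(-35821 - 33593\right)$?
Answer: $-1522596090$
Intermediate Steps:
$\left(\left(-5\right) \left(-1515\right) - -14360\right) \left(-35821 - 33593\right) = \left(7575 + 14360\right) \left(-69414\right) = 21935 \left(-69414\right) = -1522596090$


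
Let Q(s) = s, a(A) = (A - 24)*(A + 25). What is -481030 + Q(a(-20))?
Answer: -481250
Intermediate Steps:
a(A) = (-24 + A)*(25 + A)
-481030 + Q(a(-20)) = -481030 + (-600 - 20 + (-20)²) = -481030 + (-600 - 20 + 400) = -481030 - 220 = -481250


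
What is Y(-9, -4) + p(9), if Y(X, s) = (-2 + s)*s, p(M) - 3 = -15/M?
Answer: 76/3 ≈ 25.333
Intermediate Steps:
p(M) = 3 - 15/M
Y(X, s) = s*(-2 + s)
Y(-9, -4) + p(9) = -4*(-2 - 4) + (3 - 15/9) = -4*(-6) + (3 - 15*⅑) = 24 + (3 - 5/3) = 24 + 4/3 = 76/3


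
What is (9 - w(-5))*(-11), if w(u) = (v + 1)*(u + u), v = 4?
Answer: -649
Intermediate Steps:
w(u) = 10*u (w(u) = (4 + 1)*(u + u) = 5*(2*u) = 10*u)
(9 - w(-5))*(-11) = (9 - 10*(-5))*(-11) = (9 - 1*(-50))*(-11) = (9 + 50)*(-11) = 59*(-11) = -649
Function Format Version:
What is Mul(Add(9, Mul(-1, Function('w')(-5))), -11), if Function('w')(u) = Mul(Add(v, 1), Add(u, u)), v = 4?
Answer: -649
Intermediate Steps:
Function('w')(u) = Mul(10, u) (Function('w')(u) = Mul(Add(4, 1), Add(u, u)) = Mul(5, Mul(2, u)) = Mul(10, u))
Mul(Add(9, Mul(-1, Function('w')(-5))), -11) = Mul(Add(9, Mul(-1, Mul(10, -5))), -11) = Mul(Add(9, Mul(-1, -50)), -11) = Mul(Add(9, 50), -11) = Mul(59, -11) = -649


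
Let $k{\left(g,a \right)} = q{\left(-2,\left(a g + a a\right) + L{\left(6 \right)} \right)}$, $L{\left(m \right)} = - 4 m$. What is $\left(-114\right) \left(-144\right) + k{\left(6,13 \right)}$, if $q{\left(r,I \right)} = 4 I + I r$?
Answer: $16862$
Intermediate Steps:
$k{\left(g,a \right)} = -48 + 2 a^{2} + 2 a g$ ($k{\left(g,a \right)} = \left(\left(a g + a a\right) - 24\right) \left(4 - 2\right) = \left(\left(a g + a^{2}\right) - 24\right) 2 = \left(\left(a^{2} + a g\right) - 24\right) 2 = \left(-24 + a^{2} + a g\right) 2 = -48 + 2 a^{2} + 2 a g$)
$\left(-114\right) \left(-144\right) + k{\left(6,13 \right)} = \left(-114\right) \left(-144\right) + \left(-48 + 2 \cdot 13^{2} + 2 \cdot 13 \cdot 6\right) = 16416 + \left(-48 + 2 \cdot 169 + 156\right) = 16416 + \left(-48 + 338 + 156\right) = 16416 + 446 = 16862$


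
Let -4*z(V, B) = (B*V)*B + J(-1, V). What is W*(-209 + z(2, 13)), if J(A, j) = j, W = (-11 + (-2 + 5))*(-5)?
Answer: -11760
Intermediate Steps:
W = 40 (W = (-11 + 3)*(-5) = -8*(-5) = 40)
z(V, B) = -V/4 - V*B²/4 (z(V, B) = -((B*V)*B + V)/4 = -(V*B² + V)/4 = -(V + V*B²)/4 = -V/4 - V*B²/4)
W*(-209 + z(2, 13)) = 40*(-209 + (¼)*2*(-1 - 1*13²)) = 40*(-209 + (¼)*2*(-1 - 1*169)) = 40*(-209 + (¼)*2*(-1 - 169)) = 40*(-209 + (¼)*2*(-170)) = 40*(-209 - 85) = 40*(-294) = -11760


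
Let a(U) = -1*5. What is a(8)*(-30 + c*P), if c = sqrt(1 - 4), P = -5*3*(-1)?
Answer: 150 - 75*I*sqrt(3) ≈ 150.0 - 129.9*I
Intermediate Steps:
P = 15 (P = -15*(-1) = 15)
a(U) = -5
c = I*sqrt(3) (c = sqrt(-3) = I*sqrt(3) ≈ 1.732*I)
a(8)*(-30 + c*P) = -5*(-30 + (I*sqrt(3))*15) = -5*(-30 + 15*I*sqrt(3)) = 150 - 75*I*sqrt(3)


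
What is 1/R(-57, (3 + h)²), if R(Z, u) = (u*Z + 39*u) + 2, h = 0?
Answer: -1/160 ≈ -0.0062500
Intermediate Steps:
R(Z, u) = 2 + 39*u + Z*u (R(Z, u) = (Z*u + 39*u) + 2 = (39*u + Z*u) + 2 = 2 + 39*u + Z*u)
1/R(-57, (3 + h)²) = 1/(2 + 39*(3 + 0)² - 57*(3 + 0)²) = 1/(2 + 39*3² - 57*3²) = 1/(2 + 39*9 - 57*9) = 1/(2 + 351 - 513) = 1/(-160) = -1/160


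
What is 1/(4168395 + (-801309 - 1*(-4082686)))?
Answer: 1/7449772 ≈ 1.3423e-7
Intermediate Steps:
1/(4168395 + (-801309 - 1*(-4082686))) = 1/(4168395 + (-801309 + 4082686)) = 1/(4168395 + 3281377) = 1/7449772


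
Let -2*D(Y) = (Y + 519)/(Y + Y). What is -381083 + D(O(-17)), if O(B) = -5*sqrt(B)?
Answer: -1524333/4 - 519*I*sqrt(17)/340 ≈ -3.8108e+5 - 6.2938*I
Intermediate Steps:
D(Y) = -(519 + Y)/(4*Y) (D(Y) = -(Y + 519)/(2*(Y + Y)) = -(519 + Y)/(2*(2*Y)) = -(519 + Y)*1/(2*Y)/2 = -(519 + Y)/(4*Y))
-381083 + D(O(-17)) = -381083 + (-519 - (-5)*sqrt(-17))/(4*((-5*I*sqrt(17)))) = -381083 + (-519 - (-5)*I*sqrt(17))/(4*((-5*I*sqrt(17)))) = -381083 + (I*sqrt(17)/85)*(-519 + 5*I*sqrt(17))/4 = -381083 + I*sqrt(17)*(-519 + 5*I*sqrt(17))/340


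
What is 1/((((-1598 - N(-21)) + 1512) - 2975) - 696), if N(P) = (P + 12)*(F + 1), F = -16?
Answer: -1/3892 ≈ -0.00025694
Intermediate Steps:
N(P) = -180 - 15*P (N(P) = (P + 12)*(-16 + 1) = (12 + P)*(-15) = -180 - 15*P)
1/((((-1598 - N(-21)) + 1512) - 2975) - 696) = 1/((((-1598 - (-180 - 15*(-21))) + 1512) - 2975) - 696) = 1/((((-1598 - (-180 + 315)) + 1512) - 2975) - 696) = 1/((((-1598 - 1*135) + 1512) - 2975) - 696) = 1/((((-1598 - 135) + 1512) - 2975) - 696) = 1/(((-1733 + 1512) - 2975) - 696) = 1/((-221 - 2975) - 696) = 1/(-3196 - 696) = 1/(-3892) = -1/3892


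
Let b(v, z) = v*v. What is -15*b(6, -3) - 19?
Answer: -559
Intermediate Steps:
b(v, z) = v²
-15*b(6, -3) - 19 = -15*6² - 19 = -15*36 - 19 = -540 - 19 = -559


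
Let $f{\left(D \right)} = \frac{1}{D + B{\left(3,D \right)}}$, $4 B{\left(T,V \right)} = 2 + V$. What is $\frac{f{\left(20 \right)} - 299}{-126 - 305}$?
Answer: $\frac{15247}{21981} \approx 0.69364$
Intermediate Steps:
$B{\left(T,V \right)} = \frac{1}{2} + \frac{V}{4}$ ($B{\left(T,V \right)} = \frac{2 + V}{4} = \frac{1}{2} + \frac{V}{4}$)
$f{\left(D \right)} = \frac{1}{\frac{1}{2} + \frac{5 D}{4}}$ ($f{\left(D \right)} = \frac{1}{D + \left(\frac{1}{2} + \frac{D}{4}\right)} = \frac{1}{\frac{1}{2} + \frac{5 D}{4}}$)
$\frac{f{\left(20 \right)} - 299}{-126 - 305} = \frac{\frac{4}{2 + 5 \cdot 20} - 299}{-126 - 305} = \frac{\frac{4}{2 + 100} - 299}{-431} = \left(\frac{4}{102} - 299\right) \left(- \frac{1}{431}\right) = \left(4 \cdot \frac{1}{102} - 299\right) \left(- \frac{1}{431}\right) = \left(\frac{2}{51} - 299\right) \left(- \frac{1}{431}\right) = \left(- \frac{15247}{51}\right) \left(- \frac{1}{431}\right) = \frac{15247}{21981}$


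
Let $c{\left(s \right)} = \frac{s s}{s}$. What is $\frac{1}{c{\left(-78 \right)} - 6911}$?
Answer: $- \frac{1}{6989} \approx -0.00014308$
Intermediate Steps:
$c{\left(s \right)} = s$ ($c{\left(s \right)} = \frac{s^{2}}{s} = s$)
$\frac{1}{c{\left(-78 \right)} - 6911} = \frac{1}{-78 - 6911} = \frac{1}{-6989} = - \frac{1}{6989}$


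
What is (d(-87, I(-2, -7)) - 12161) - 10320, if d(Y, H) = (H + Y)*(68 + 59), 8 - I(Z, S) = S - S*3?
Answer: -34292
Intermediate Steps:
I(Z, S) = 8 + 2*S (I(Z, S) = 8 - (S - S*3) = 8 - (S - 3*S) = 8 - (-2)*S = 8 + 2*S)
d(Y, H) = 127*H + 127*Y (d(Y, H) = (H + Y)*127 = 127*H + 127*Y)
(d(-87, I(-2, -7)) - 12161) - 10320 = ((127*(8 + 2*(-7)) + 127*(-87)) - 12161) - 10320 = ((127*(8 - 14) - 11049) - 12161) - 10320 = ((127*(-6) - 11049) - 12161) - 10320 = ((-762 - 11049) - 12161) - 10320 = (-11811 - 12161) - 10320 = -23972 - 10320 = -34292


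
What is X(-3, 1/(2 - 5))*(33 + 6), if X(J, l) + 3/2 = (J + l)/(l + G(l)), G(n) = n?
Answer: 273/2 ≈ 136.50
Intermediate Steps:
X(J, l) = -3/2 + (J + l)/(2*l) (X(J, l) = -3/2 + (J + l)/(l + l) = -3/2 + (J + l)/((2*l)) = -3/2 + (J + l)*(1/(2*l)) = -3/2 + (J + l)/(2*l))
X(-3, 1/(2 - 5))*(33 + 6) = (((1/2)*(-3) - 1/(2 - 5))/(1/(2 - 5)))*(33 + 6) = ((-3/2 - 1/(-3))/(1/(-3)))*39 = ((-3/2 - 1*(-1/3))/(-1/3))*39 = -3*(-3/2 + 1/3)*39 = -3*(-7/6)*39 = (7/2)*39 = 273/2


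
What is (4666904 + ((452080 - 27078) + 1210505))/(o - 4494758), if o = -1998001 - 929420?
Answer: -6302411/7422179 ≈ -0.84913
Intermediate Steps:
o = -2927421
(4666904 + ((452080 - 27078) + 1210505))/(o - 4494758) = (4666904 + ((452080 - 27078) + 1210505))/(-2927421 - 4494758) = (4666904 + (425002 + 1210505))/(-7422179) = (4666904 + 1635507)*(-1/7422179) = 6302411*(-1/7422179) = -6302411/7422179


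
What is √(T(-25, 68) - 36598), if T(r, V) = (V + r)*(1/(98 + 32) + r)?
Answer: I*√636668110/130 ≈ 194.09*I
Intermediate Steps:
T(r, V) = (1/130 + r)*(V + r) (T(r, V) = (V + r)*(1/130 + r) = (1/130 + r)*(V + r))
√(T(-25, 68) - 36598) = √(((-25)² + (1/130)*68 + (1/130)*(-25) + 68*(-25)) - 36598) = √((625 + 34/65 - 5/26 - 1700) - 36598) = √(-139707/130 - 36598) = √(-4897447/130) = I*√636668110/130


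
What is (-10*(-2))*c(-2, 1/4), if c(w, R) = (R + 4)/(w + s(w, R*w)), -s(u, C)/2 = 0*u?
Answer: -85/2 ≈ -42.500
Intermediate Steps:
s(u, C) = 0 (s(u, C) = -0*u = -2*0 = 0)
c(w, R) = (4 + R)/w (c(w, R) = (R + 4)/(w + 0) = (4 + R)/w)
(-10*(-2))*c(-2, 1/4) = (-10*(-2))*((4 + 1/4)/(-2)) = 20*(-(4 + ¼)/2) = 20*(-½*17/4) = 20*(-17/8) = -85/2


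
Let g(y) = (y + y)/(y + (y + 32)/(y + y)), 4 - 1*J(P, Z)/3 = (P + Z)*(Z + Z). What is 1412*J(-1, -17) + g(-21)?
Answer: -2299909020/893 ≈ -2.5755e+6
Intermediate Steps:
J(P, Z) = 12 - 6*Z*(P + Z) (J(P, Z) = 12 - 3*(P + Z)*(Z + Z) = 12 - 3*(P + Z)*2*Z = 12 - 6*Z*(P + Z))
g(y) = 2*y/(y + (32 + y)/(2*y)) (g(y) = (2*y)/(y + (32 + y)/((2*y))) = (2*y)/(y + (32 + y)*(1/(2*y))) = (2*y)/(y + (32 + y)/(2*y)) = 2*y/(y + (32 + y)/(2*y)))
1412*J(-1, -17) + g(-21) = 1412*(12 - 6*(-17)**2 - 6*(-1)*(-17)) + 4*(-21)**2/(32 - 21 + 2*(-21)**2) = 1412*(12 - 6*289 - 102) + 4*441/(32 - 21 + 2*441) = 1412*(12 - 1734 - 102) + 4*441/(32 - 21 + 882) = 1412*(-1824) + 4*441/893 = -2575488 + 4*441*(1/893) = -2575488 + 1764/893 = -2299909020/893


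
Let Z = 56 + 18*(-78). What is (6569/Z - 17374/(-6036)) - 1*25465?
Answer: -51803228963/2034132 ≈ -25467.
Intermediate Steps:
Z = -1348 (Z = 56 - 1404 = -1348)
(6569/Z - 17374/(-6036)) - 1*25465 = (6569/(-1348) - 17374/(-6036)) - 1*25465 = (6569*(-1/1348) - 17374*(-1/6036)) - 25465 = (-6569/1348 + 8687/3018) - 25465 = -4057583/2034132 - 25465 = -51803228963/2034132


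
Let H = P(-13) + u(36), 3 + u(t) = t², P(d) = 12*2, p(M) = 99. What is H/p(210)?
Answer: 439/33 ≈ 13.303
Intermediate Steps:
P(d) = 24
u(t) = -3 + t²
H = 1317 (H = 24 + (-3 + 36²) = 24 + (-3 + 1296) = 24 + 1293 = 1317)
H/p(210) = 1317/99 = 1317*(1/99) = 439/33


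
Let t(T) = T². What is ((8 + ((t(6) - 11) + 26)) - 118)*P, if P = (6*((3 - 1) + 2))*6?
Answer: -8496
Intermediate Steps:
P = 144 (P = (6*(2 + 2))*6 = (6*4)*6 = 24*6 = 144)
((8 + ((t(6) - 11) + 26)) - 118)*P = ((8 + ((6² - 11) + 26)) - 118)*144 = ((8 + ((36 - 11) + 26)) - 118)*144 = ((8 + (25 + 26)) - 118)*144 = ((8 + 51) - 118)*144 = (59 - 118)*144 = -59*144 = -8496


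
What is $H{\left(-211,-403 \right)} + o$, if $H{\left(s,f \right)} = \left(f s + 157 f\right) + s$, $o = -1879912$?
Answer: $-1858361$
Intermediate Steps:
$H{\left(s,f \right)} = s + 157 f + f s$ ($H{\left(s,f \right)} = \left(157 f + f s\right) + s = s + 157 f + f s$)
$H{\left(-211,-403 \right)} + o = \left(-211 + 157 \left(-403\right) - -85033\right) - 1879912 = \left(-211 - 63271 + 85033\right) - 1879912 = 21551 - 1879912 = -1858361$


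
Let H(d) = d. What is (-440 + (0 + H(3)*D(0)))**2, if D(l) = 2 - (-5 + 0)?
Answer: 175561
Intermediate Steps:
D(l) = 7 (D(l) = 2 - 1*(-5) = 2 + 5 = 7)
(-440 + (0 + H(3)*D(0)))**2 = (-440 + (0 + 3*7))**2 = (-440 + (0 + 21))**2 = (-440 + 21)**2 = (-419)**2 = 175561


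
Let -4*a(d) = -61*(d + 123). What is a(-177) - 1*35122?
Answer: -71891/2 ≈ -35946.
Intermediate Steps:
a(d) = 7503/4 + 61*d/4 (a(d) = -(-61)*(d + 123)/4 = -(-61)*(123 + d)/4 = -(-7503 - 61*d)/4 = 7503/4 + 61*d/4)
a(-177) - 1*35122 = (7503/4 + (61/4)*(-177)) - 1*35122 = (7503/4 - 10797/4) - 35122 = -1647/2 - 35122 = -71891/2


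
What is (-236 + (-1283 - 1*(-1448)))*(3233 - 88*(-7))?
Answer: -273279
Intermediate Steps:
(-236 + (-1283 - 1*(-1448)))*(3233 - 88*(-7)) = (-236 + (-1283 + 1448))*(3233 + 616) = (-236 + 165)*3849 = -71*3849 = -273279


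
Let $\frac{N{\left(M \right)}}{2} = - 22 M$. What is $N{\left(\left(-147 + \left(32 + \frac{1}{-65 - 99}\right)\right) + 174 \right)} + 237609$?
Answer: $\frac{9635544}{41} \approx 2.3501 \cdot 10^{5}$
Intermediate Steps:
$N{\left(M \right)} = - 44 M$ ($N{\left(M \right)} = 2 \left(- 22 M\right) = - 44 M$)
$N{\left(\left(-147 + \left(32 + \frac{1}{-65 - 99}\right)\right) + 174 \right)} + 237609 = - 44 \left(\left(-147 + \left(32 + \frac{1}{-65 - 99}\right)\right) + 174\right) + 237609 = - 44 \left(\left(-147 + \left(32 + \frac{1}{-164}\right)\right) + 174\right) + 237609 = - 44 \left(\left(-147 + \left(32 - \frac{1}{164}\right)\right) + 174\right) + 237609 = - 44 \left(\left(-147 + \frac{5247}{164}\right) + 174\right) + 237609 = - 44 \left(- \frac{18861}{164} + 174\right) + 237609 = \left(-44\right) \frac{9675}{164} + 237609 = - \frac{106425}{41} + 237609 = \frac{9635544}{41}$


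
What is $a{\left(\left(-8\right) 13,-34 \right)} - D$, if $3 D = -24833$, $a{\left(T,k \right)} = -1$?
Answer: $\frac{24830}{3} \approx 8276.7$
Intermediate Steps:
$D = - \frac{24833}{3}$ ($D = \frac{1}{3} \left(-24833\right) = - \frac{24833}{3} \approx -8277.7$)
$a{\left(\left(-8\right) 13,-34 \right)} - D = -1 - - \frac{24833}{3} = -1 + \frac{24833}{3} = \frac{24830}{3}$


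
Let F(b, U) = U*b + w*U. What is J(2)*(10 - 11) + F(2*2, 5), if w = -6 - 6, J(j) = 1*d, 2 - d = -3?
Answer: -45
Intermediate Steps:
d = 5 (d = 2 - 1*(-3) = 2 + 3 = 5)
J(j) = 5 (J(j) = 1*5 = 5)
w = -12
F(b, U) = -12*U + U*b (F(b, U) = U*b - 12*U = -12*U + U*b)
J(2)*(10 - 11) + F(2*2, 5) = 5*(10 - 11) + 5*(-12 + 2*2) = 5*(-1) + 5*(-12 + 4) = -5 + 5*(-8) = -5 - 40 = -45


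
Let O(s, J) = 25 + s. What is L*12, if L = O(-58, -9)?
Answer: -396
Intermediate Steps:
L = -33 (L = 25 - 58 = -33)
L*12 = -33*12 = -396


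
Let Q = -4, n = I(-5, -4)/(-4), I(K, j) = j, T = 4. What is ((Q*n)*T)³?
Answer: -4096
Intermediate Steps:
n = 1 (n = -4/(-4) = -4*(-¼) = 1)
((Q*n)*T)³ = (-4*1*4)³ = (-4*4)³ = (-16)³ = -4096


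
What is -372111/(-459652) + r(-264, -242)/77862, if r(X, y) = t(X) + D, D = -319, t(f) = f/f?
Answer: 4804522891/5964904004 ≈ 0.80547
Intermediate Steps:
t(f) = 1
r(X, y) = -318 (r(X, y) = 1 - 319 = -318)
-372111/(-459652) + r(-264, -242)/77862 = -372111/(-459652) - 318/77862 = -372111*(-1/459652) - 318*1/77862 = 372111/459652 - 53/12977 = 4804522891/5964904004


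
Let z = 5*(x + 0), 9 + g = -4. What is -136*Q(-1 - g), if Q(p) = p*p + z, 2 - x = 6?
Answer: -16864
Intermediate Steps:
x = -4 (x = 2 - 1*6 = 2 - 6 = -4)
g = -13 (g = -9 - 4 = -13)
z = -20 (z = 5*(-4 + 0) = 5*(-4) = -20)
Q(p) = -20 + p² (Q(p) = p*p - 20 = p² - 20 = -20 + p²)
-136*Q(-1 - g) = -136*(-20 + (-1 - 1*(-13))²) = -136*(-20 + (-1 + 13)²) = -136*(-20 + 12²) = -136*(-20 + 144) = -136*124 = -16864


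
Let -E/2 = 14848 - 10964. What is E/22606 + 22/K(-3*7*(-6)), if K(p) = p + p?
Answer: -365051/1424178 ≈ -0.25632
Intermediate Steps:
E = -7768 (E = -2*(14848 - 10964) = -2*3884 = -7768)
K(p) = 2*p
E/22606 + 22/K(-3*7*(-6)) = -7768/22606 + 22/((2*(-3*7*(-6)))) = -7768*1/22606 + 22/((2*(-21*(-6)))) = -3884/11303 + 22/((2*126)) = -3884/11303 + 22/252 = -3884/11303 + 22*(1/252) = -3884/11303 + 11/126 = -365051/1424178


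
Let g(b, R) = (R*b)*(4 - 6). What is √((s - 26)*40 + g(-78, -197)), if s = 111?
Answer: 2*I*√6833 ≈ 165.32*I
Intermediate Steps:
g(b, R) = -2*R*b (g(b, R) = (R*b)*(-2) = -2*R*b)
√((s - 26)*40 + g(-78, -197)) = √((111 - 26)*40 - 2*(-197)*(-78)) = √(85*40 - 30732) = √(3400 - 30732) = √(-27332) = 2*I*√6833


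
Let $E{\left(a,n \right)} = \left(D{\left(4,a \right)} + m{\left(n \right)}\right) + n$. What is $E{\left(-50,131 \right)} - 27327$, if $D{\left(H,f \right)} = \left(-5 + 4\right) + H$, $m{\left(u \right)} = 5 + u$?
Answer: $-27057$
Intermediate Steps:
$D{\left(H,f \right)} = -1 + H$
$E{\left(a,n \right)} = 8 + 2 n$ ($E{\left(a,n \right)} = \left(\left(-1 + 4\right) + \left(5 + n\right)\right) + n = \left(3 + \left(5 + n\right)\right) + n = \left(8 + n\right) + n = 8 + 2 n$)
$E{\left(-50,131 \right)} - 27327 = \left(8 + 2 \cdot 131\right) - 27327 = \left(8 + 262\right) - 27327 = 270 - 27327 = -27057$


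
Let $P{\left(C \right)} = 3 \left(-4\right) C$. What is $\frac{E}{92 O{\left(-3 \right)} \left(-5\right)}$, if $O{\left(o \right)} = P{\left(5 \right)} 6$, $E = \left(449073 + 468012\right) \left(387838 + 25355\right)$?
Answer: $\frac{8420735609}{3680} \approx 2.2882 \cdot 10^{6}$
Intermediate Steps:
$P{\left(C \right)} = - 12 C$
$E = 378933102405$ ($E = 917085 \cdot 413193 = 378933102405$)
$O{\left(o \right)} = -360$ ($O{\left(o \right)} = \left(-12\right) 5 \cdot 6 = \left(-60\right) 6 = -360$)
$\frac{E}{92 O{\left(-3 \right)} \left(-5\right)} = \frac{378933102405}{92 \left(-360\right) \left(-5\right)} = \frac{378933102405}{\left(-33120\right) \left(-5\right)} = \frac{378933102405}{165600} = 378933102405 \cdot \frac{1}{165600} = \frac{8420735609}{3680}$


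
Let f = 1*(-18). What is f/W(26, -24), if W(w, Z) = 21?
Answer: -6/7 ≈ -0.85714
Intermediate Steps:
f = -18
f/W(26, -24) = -18/21 = -18*1/21 = -6/7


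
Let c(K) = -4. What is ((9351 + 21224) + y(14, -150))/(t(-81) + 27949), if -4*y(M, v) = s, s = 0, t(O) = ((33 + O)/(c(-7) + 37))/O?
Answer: 1089693/996103 ≈ 1.0940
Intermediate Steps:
t(O) = (1 + O/33)/O (t(O) = ((33 + O)/(-4 + 37))/O = ((33 + O)/33)/O = ((33 + O)*(1/33))/O = (1 + O/33)/O)
y(M, v) = 0 (y(M, v) = -¼*0 = 0)
((9351 + 21224) + y(14, -150))/(t(-81) + 27949) = ((9351 + 21224) + 0)/((1/33)*(33 - 81)/(-81) + 27949) = (30575 + 0)/((1/33)*(-1/81)*(-48) + 27949) = 30575/(16/891 + 27949) = 30575/(24902575/891) = 30575*(891/24902575) = 1089693/996103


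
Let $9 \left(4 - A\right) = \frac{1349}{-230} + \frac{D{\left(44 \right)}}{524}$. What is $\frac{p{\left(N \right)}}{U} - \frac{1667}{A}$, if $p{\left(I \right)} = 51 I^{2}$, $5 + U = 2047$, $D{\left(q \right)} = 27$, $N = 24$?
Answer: $- \frac{886057225596}{2572606553} \approx -344.42$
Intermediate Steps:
$U = 2042$ ($U = -5 + 2047 = 2042$)
$A = \frac{2519693}{542340}$ ($A = 4 - \frac{\frac{1349}{-230} + \frac{27}{524}}{9} = 4 - \frac{1349 \left(- \frac{1}{230}\right) + 27 \cdot \frac{1}{524}}{9} = 4 - \frac{- \frac{1349}{230} + \frac{27}{524}}{9} = 4 - - \frac{350333}{542340} = 4 + \frac{350333}{542340} = \frac{2519693}{542340} \approx 4.646$)
$\frac{p{\left(N \right)}}{U} - \frac{1667}{A} = \frac{51 \cdot 24^{2}}{2042} - \frac{1667}{\frac{2519693}{542340}} = 51 \cdot 576 \cdot \frac{1}{2042} - \frac{904080780}{2519693} = 29376 \cdot \frac{1}{2042} - \frac{904080780}{2519693} = \frac{14688}{1021} - \frac{904080780}{2519693} = - \frac{886057225596}{2572606553}$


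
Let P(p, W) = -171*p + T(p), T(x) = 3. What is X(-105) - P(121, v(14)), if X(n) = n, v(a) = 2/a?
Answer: 20583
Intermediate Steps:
P(p, W) = 3 - 171*p (P(p, W) = -171*p + 3 = 3 - 171*p)
X(-105) - P(121, v(14)) = -105 - (3 - 171*121) = -105 - (3 - 20691) = -105 - 1*(-20688) = -105 + 20688 = 20583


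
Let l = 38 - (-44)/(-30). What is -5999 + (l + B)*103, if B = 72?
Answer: 77699/15 ≈ 5179.9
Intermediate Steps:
l = 548/15 (l = 38 - (-44)*(-1)/30 = 38 - 1*22/15 = 38 - 22/15 = 548/15 ≈ 36.533)
-5999 + (l + B)*103 = -5999 + (548/15 + 72)*103 = -5999 + (1628/15)*103 = -5999 + 167684/15 = 77699/15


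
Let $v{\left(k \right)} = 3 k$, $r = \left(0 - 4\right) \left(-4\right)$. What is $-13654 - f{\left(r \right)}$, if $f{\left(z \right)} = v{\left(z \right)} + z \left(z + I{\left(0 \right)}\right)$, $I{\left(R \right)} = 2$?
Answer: $-13990$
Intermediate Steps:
$r = 16$ ($r = \left(-4\right) \left(-4\right) = 16$)
$f{\left(z \right)} = 3 z + z \left(2 + z\right)$ ($f{\left(z \right)} = 3 z + z \left(z + 2\right) = 3 z + z \left(2 + z\right)$)
$-13654 - f{\left(r \right)} = -13654 - 16 \left(5 + 16\right) = -13654 - 16 \cdot 21 = -13654 - 336 = -13990$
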